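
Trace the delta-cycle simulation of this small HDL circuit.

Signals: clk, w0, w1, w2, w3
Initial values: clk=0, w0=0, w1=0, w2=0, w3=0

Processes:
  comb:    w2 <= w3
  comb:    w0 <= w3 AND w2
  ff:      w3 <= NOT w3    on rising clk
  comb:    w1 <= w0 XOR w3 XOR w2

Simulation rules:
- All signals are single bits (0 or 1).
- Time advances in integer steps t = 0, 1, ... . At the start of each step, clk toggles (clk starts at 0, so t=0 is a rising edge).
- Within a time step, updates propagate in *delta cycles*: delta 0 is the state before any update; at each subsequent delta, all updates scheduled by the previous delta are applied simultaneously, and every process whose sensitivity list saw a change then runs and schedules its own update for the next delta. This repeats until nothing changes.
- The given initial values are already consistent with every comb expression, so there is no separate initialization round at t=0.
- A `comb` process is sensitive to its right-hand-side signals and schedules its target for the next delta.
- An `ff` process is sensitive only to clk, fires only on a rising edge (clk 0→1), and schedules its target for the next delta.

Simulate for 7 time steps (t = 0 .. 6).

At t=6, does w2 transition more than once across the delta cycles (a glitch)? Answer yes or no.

no

t0.Δ0 w0=0 w1=0 w2=0 w3=0 clk=0
t0.Δ1 w0=0 w1=0 w2=0 w3=0 clk=1
t0.Δ2 w0=0 w1=0 w2=0 w3=1 clk=1
t0.Δ3 w0=0 w1=1 w2=1 w3=1 clk=1
t0.Δ4 w0=1 w1=0 w2=1 w3=1 clk=1
t0.Δ5 w0=1 w1=1 w2=1 w3=1 clk=1
t1.Δ0 w0=1 w1=1 w2=1 w3=1 clk=1
t1.Δ1 w0=1 w1=1 w2=1 w3=1 clk=0
t2.Δ0 w0=1 w1=1 w2=1 w3=1 clk=0
t2.Δ1 w0=1 w1=1 w2=1 w3=1 clk=1
t2.Δ2 w0=1 w1=1 w2=1 w3=0 clk=1
t2.Δ3 w0=0 w1=0 w2=0 w3=0 clk=1
t3.Δ0 w0=0 w1=0 w2=0 w3=0 clk=1
t3.Δ1 w0=0 w1=0 w2=0 w3=0 clk=0
t4.Δ0 w0=0 w1=0 w2=0 w3=0 clk=0
t4.Δ1 w0=0 w1=0 w2=0 w3=0 clk=1
t4.Δ2 w0=0 w1=0 w2=0 w3=1 clk=1
t4.Δ3 w0=0 w1=1 w2=1 w3=1 clk=1
t4.Δ4 w0=1 w1=0 w2=1 w3=1 clk=1
t4.Δ5 w0=1 w1=1 w2=1 w3=1 clk=1
t5.Δ0 w0=1 w1=1 w2=1 w3=1 clk=1
t5.Δ1 w0=1 w1=1 w2=1 w3=1 clk=0
t6.Δ0 w0=1 w1=1 w2=1 w3=1 clk=0
t6.Δ1 w0=1 w1=1 w2=1 w3=1 clk=1
t6.Δ2 w0=1 w1=1 w2=1 w3=0 clk=1
t6.Δ3 w0=0 w1=0 w2=0 w3=0 clk=1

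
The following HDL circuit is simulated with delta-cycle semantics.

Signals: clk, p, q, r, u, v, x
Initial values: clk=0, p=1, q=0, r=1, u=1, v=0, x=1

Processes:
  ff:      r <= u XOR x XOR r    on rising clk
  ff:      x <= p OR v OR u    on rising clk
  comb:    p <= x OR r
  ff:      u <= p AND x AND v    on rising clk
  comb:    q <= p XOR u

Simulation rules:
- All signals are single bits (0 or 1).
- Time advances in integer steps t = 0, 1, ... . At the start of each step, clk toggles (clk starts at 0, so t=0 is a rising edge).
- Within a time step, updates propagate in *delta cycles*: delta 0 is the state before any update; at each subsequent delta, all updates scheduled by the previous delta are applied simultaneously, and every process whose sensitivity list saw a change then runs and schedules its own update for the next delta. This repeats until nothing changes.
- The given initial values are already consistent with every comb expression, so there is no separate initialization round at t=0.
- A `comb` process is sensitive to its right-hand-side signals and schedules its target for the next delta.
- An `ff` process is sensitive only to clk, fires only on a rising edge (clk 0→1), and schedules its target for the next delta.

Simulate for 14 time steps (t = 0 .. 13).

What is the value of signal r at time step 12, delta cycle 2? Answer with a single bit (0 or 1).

1

[bits: clk,q,r,p,u,v,x]
t=0: Δ0=0011101 Δ1=1011101 Δ2=1011001 Δ3=1111001 | 3Δ
t=1: Δ0=1111001 Δ1=0111001 | 1Δ
t=2: Δ0=0111001 Δ1=1111001 Δ2=1101001 | 2Δ
t=3: Δ0=1101001 Δ1=0101001 | 1Δ
t=4: Δ0=0101001 Δ1=1101001 Δ2=1111001 | 2Δ
t=5: Δ0=1111001 Δ1=0111001 | 1Δ
t=6: Δ0=0111001 Δ1=1111001 Δ2=1101001 | 2Δ
t=7: Δ0=1101001 Δ1=0101001 | 1Δ
t=8: Δ0=0101001 Δ1=1101001 Δ2=1111001 | 2Δ
t=9: Δ0=1111001 Δ1=0111001 | 1Δ
t=10: Δ0=0111001 Δ1=1111001 Δ2=1101001 | 2Δ
t=11: Δ0=1101001 Δ1=0101001 | 1Δ
t=12: Δ0=0101001 Δ1=1101001 Δ2=1111001 | 2Δ
t=13: Δ0=1111001 Δ1=0111001 | 1Δ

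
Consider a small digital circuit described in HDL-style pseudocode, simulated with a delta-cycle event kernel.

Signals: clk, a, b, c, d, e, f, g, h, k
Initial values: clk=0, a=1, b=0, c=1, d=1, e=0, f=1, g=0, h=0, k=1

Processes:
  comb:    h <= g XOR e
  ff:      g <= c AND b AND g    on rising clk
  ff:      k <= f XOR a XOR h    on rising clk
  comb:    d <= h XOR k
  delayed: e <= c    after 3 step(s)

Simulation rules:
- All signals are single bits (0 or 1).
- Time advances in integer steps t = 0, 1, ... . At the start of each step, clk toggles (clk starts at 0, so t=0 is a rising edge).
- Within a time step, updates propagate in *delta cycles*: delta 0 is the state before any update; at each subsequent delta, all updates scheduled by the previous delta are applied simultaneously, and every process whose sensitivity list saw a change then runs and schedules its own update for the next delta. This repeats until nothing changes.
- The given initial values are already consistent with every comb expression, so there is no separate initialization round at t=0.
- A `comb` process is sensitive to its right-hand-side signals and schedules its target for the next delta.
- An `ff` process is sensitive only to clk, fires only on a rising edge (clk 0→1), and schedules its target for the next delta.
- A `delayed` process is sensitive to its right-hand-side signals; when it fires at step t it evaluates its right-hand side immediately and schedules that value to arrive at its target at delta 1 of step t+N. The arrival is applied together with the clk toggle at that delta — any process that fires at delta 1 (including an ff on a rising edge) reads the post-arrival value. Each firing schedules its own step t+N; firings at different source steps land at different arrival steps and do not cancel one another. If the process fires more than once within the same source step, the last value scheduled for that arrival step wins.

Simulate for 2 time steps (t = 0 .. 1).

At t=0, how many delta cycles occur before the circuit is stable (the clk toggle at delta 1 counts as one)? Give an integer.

3

t0.Δ0 f=1 k=1 c=1 a=1 h=0 b=0 e=0 g=0 d=1 clk=0
t0.Δ1 f=1 k=1 c=1 a=1 h=0 b=0 e=0 g=0 d=1 clk=1
t0.Δ2 f=1 k=0 c=1 a=1 h=0 b=0 e=0 g=0 d=1 clk=1
t0.Δ3 f=1 k=0 c=1 a=1 h=0 b=0 e=0 g=0 d=0 clk=1
t1.Δ0 f=1 k=0 c=1 a=1 h=0 b=0 e=0 g=0 d=0 clk=1
t1.Δ1 f=1 k=0 c=1 a=1 h=0 b=0 e=0 g=0 d=0 clk=0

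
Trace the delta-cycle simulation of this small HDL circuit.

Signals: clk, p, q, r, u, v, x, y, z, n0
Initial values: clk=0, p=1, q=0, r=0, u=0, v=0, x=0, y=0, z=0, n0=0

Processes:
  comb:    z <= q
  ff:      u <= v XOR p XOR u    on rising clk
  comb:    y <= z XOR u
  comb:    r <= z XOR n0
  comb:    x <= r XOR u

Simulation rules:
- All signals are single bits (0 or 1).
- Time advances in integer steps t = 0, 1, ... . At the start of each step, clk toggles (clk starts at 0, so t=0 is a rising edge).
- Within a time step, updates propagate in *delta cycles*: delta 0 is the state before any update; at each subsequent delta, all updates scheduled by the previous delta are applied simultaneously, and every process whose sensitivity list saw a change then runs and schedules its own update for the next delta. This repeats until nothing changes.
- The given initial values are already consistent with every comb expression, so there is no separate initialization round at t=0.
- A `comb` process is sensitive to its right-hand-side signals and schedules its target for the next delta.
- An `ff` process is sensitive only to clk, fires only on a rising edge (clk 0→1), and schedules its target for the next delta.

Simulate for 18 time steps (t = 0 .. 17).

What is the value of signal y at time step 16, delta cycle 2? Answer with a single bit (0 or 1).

t0.Δ0 u=0 y=0 q=0 z=0 x=0 v=0 n0=0 r=0 p=1 clk=0
t0.Δ1 u=0 y=0 q=0 z=0 x=0 v=0 n0=0 r=0 p=1 clk=1
t0.Δ2 u=1 y=0 q=0 z=0 x=0 v=0 n0=0 r=0 p=1 clk=1
t0.Δ3 u=1 y=1 q=0 z=0 x=1 v=0 n0=0 r=0 p=1 clk=1
t1.Δ0 u=1 y=1 q=0 z=0 x=1 v=0 n0=0 r=0 p=1 clk=1
t1.Δ1 u=1 y=1 q=0 z=0 x=1 v=0 n0=0 r=0 p=1 clk=0
t2.Δ0 u=1 y=1 q=0 z=0 x=1 v=0 n0=0 r=0 p=1 clk=0
t2.Δ1 u=1 y=1 q=0 z=0 x=1 v=0 n0=0 r=0 p=1 clk=1
t2.Δ2 u=0 y=1 q=0 z=0 x=1 v=0 n0=0 r=0 p=1 clk=1
t2.Δ3 u=0 y=0 q=0 z=0 x=0 v=0 n0=0 r=0 p=1 clk=1
t3.Δ0 u=0 y=0 q=0 z=0 x=0 v=0 n0=0 r=0 p=1 clk=1
t3.Δ1 u=0 y=0 q=0 z=0 x=0 v=0 n0=0 r=0 p=1 clk=0
t4.Δ0 u=0 y=0 q=0 z=0 x=0 v=0 n0=0 r=0 p=1 clk=0
t4.Δ1 u=0 y=0 q=0 z=0 x=0 v=0 n0=0 r=0 p=1 clk=1
t4.Δ2 u=1 y=0 q=0 z=0 x=0 v=0 n0=0 r=0 p=1 clk=1
t4.Δ3 u=1 y=1 q=0 z=0 x=1 v=0 n0=0 r=0 p=1 clk=1
t5.Δ0 u=1 y=1 q=0 z=0 x=1 v=0 n0=0 r=0 p=1 clk=1
t5.Δ1 u=1 y=1 q=0 z=0 x=1 v=0 n0=0 r=0 p=1 clk=0
t6.Δ0 u=1 y=1 q=0 z=0 x=1 v=0 n0=0 r=0 p=1 clk=0
t6.Δ1 u=1 y=1 q=0 z=0 x=1 v=0 n0=0 r=0 p=1 clk=1
t6.Δ2 u=0 y=1 q=0 z=0 x=1 v=0 n0=0 r=0 p=1 clk=1
t6.Δ3 u=0 y=0 q=0 z=0 x=0 v=0 n0=0 r=0 p=1 clk=1
t7.Δ0 u=0 y=0 q=0 z=0 x=0 v=0 n0=0 r=0 p=1 clk=1
t7.Δ1 u=0 y=0 q=0 z=0 x=0 v=0 n0=0 r=0 p=1 clk=0
t8.Δ0 u=0 y=0 q=0 z=0 x=0 v=0 n0=0 r=0 p=1 clk=0
t8.Δ1 u=0 y=0 q=0 z=0 x=0 v=0 n0=0 r=0 p=1 clk=1
t8.Δ2 u=1 y=0 q=0 z=0 x=0 v=0 n0=0 r=0 p=1 clk=1
t8.Δ3 u=1 y=1 q=0 z=0 x=1 v=0 n0=0 r=0 p=1 clk=1
t9.Δ0 u=1 y=1 q=0 z=0 x=1 v=0 n0=0 r=0 p=1 clk=1
t9.Δ1 u=1 y=1 q=0 z=0 x=1 v=0 n0=0 r=0 p=1 clk=0
t10.Δ0 u=1 y=1 q=0 z=0 x=1 v=0 n0=0 r=0 p=1 clk=0
t10.Δ1 u=1 y=1 q=0 z=0 x=1 v=0 n0=0 r=0 p=1 clk=1
t10.Δ2 u=0 y=1 q=0 z=0 x=1 v=0 n0=0 r=0 p=1 clk=1
t10.Δ3 u=0 y=0 q=0 z=0 x=0 v=0 n0=0 r=0 p=1 clk=1
t11.Δ0 u=0 y=0 q=0 z=0 x=0 v=0 n0=0 r=0 p=1 clk=1
t11.Δ1 u=0 y=0 q=0 z=0 x=0 v=0 n0=0 r=0 p=1 clk=0
t12.Δ0 u=0 y=0 q=0 z=0 x=0 v=0 n0=0 r=0 p=1 clk=0
t12.Δ1 u=0 y=0 q=0 z=0 x=0 v=0 n0=0 r=0 p=1 clk=1
t12.Δ2 u=1 y=0 q=0 z=0 x=0 v=0 n0=0 r=0 p=1 clk=1
t12.Δ3 u=1 y=1 q=0 z=0 x=1 v=0 n0=0 r=0 p=1 clk=1
t13.Δ0 u=1 y=1 q=0 z=0 x=1 v=0 n0=0 r=0 p=1 clk=1
t13.Δ1 u=1 y=1 q=0 z=0 x=1 v=0 n0=0 r=0 p=1 clk=0
t14.Δ0 u=1 y=1 q=0 z=0 x=1 v=0 n0=0 r=0 p=1 clk=0
t14.Δ1 u=1 y=1 q=0 z=0 x=1 v=0 n0=0 r=0 p=1 clk=1
t14.Δ2 u=0 y=1 q=0 z=0 x=1 v=0 n0=0 r=0 p=1 clk=1
t14.Δ3 u=0 y=0 q=0 z=0 x=0 v=0 n0=0 r=0 p=1 clk=1
t15.Δ0 u=0 y=0 q=0 z=0 x=0 v=0 n0=0 r=0 p=1 clk=1
t15.Δ1 u=0 y=0 q=0 z=0 x=0 v=0 n0=0 r=0 p=1 clk=0
t16.Δ0 u=0 y=0 q=0 z=0 x=0 v=0 n0=0 r=0 p=1 clk=0
t16.Δ1 u=0 y=0 q=0 z=0 x=0 v=0 n0=0 r=0 p=1 clk=1
t16.Δ2 u=1 y=0 q=0 z=0 x=0 v=0 n0=0 r=0 p=1 clk=1
t16.Δ3 u=1 y=1 q=0 z=0 x=1 v=0 n0=0 r=0 p=1 clk=1
t17.Δ0 u=1 y=1 q=0 z=0 x=1 v=0 n0=0 r=0 p=1 clk=1
t17.Δ1 u=1 y=1 q=0 z=0 x=1 v=0 n0=0 r=0 p=1 clk=0

0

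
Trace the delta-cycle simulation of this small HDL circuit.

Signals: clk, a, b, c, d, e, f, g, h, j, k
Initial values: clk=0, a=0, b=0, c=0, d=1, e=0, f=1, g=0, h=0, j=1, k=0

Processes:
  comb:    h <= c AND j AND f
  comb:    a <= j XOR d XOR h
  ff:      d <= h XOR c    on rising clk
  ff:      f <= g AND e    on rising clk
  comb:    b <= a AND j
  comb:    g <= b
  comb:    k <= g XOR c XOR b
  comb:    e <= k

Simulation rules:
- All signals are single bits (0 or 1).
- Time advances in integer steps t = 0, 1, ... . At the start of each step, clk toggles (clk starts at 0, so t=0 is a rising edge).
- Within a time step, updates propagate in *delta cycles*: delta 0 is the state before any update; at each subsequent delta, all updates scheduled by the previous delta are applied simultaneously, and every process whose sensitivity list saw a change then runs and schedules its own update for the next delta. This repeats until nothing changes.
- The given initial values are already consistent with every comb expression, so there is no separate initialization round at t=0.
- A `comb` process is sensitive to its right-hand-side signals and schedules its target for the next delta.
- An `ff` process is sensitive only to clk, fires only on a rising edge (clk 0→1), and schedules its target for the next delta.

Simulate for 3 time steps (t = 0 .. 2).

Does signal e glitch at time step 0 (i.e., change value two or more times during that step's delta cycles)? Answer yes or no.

yes

t=0 Δ0: j=1 g=0 h=0 d=1 c=0 clk=0 e=0 k=0 b=0 f=1 a=0
  Δ1: clk:0→1
  Δ2: d:1→0, f:1→0
  Δ3: a:0→1
  Δ4: b:0→1
  Δ5: g:0→1, k:0→1
  Δ6: e:0→1, k:1→0
  Δ7: e:1→0
  (7Δ to stable)
t=1 Δ0: j=1 g=1 h=0 d=0 c=0 clk=1 e=0 k=0 b=1 f=0 a=1
  Δ1: clk:1→0
  (1Δ to stable)
t=2 Δ0: j=1 g=1 h=0 d=0 c=0 clk=0 e=0 k=0 b=1 f=0 a=1
  Δ1: clk:0→1
  (1Δ to stable)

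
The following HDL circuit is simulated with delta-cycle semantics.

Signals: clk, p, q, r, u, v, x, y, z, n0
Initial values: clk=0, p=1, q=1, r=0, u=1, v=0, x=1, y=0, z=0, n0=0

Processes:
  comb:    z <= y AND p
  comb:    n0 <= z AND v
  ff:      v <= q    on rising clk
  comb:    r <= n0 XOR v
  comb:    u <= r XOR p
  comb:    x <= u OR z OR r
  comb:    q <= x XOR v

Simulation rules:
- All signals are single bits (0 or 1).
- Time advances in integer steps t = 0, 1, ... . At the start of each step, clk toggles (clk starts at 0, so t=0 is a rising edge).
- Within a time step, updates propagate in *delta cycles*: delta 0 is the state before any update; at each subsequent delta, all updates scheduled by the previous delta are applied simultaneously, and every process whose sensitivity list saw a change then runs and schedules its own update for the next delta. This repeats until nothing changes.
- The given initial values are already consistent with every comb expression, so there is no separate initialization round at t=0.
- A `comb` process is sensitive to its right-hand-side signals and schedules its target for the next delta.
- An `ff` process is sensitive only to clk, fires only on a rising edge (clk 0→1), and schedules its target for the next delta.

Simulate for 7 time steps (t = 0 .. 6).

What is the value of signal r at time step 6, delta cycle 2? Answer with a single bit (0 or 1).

[bits: y,u,r,z,v,q,p,x,clk,n0]
t=0: Δ0=0100011100 Δ1=0100011110 Δ2=0100111110 Δ3=0110101110 Δ4=0010101110 | 4Δ
t=1: Δ0=0010101110 Δ1=0010101100 | 1Δ
t=2: Δ0=0010101100 Δ1=0010101110 Δ2=0010001110 Δ3=0000011110 Δ4=0100011010 Δ5=0100001110 Δ6=0100011110 | 6Δ
t=3: Δ0=0100011110 Δ1=0100011100 | 1Δ
t=4: Δ0=0100011100 Δ1=0100011110 Δ2=0100111110 Δ3=0110101110 Δ4=0010101110 | 4Δ
t=5: Δ0=0010101110 Δ1=0010101100 | 1Δ
t=6: Δ0=0010101100 Δ1=0010101110 Δ2=0010001110 Δ3=0000011110 Δ4=0100011010 Δ5=0100001110 Δ6=0100011110 | 6Δ

1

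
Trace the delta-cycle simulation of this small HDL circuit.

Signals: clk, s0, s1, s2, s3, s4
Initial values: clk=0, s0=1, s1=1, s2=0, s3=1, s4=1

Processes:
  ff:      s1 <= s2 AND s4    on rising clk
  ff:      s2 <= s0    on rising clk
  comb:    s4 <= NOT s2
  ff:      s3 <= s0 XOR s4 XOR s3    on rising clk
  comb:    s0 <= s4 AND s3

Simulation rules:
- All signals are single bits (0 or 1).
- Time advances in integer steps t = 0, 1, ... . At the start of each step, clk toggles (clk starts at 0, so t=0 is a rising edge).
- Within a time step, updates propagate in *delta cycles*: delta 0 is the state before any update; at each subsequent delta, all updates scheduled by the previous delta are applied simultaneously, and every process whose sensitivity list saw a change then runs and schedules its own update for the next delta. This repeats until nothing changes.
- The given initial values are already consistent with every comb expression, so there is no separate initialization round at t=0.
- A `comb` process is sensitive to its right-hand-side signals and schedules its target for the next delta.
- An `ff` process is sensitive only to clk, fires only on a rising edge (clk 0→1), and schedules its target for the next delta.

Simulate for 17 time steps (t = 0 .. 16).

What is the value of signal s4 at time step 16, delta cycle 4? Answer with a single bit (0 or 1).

0

t=0 Δ0: s4=1 clk=0 s2=0 s0=1 s1=1 s3=1
  Δ1: clk:0→1
  Δ2: s2:0→1, s1:1→0
  Δ3: s4:1→0
  Δ4: s0:1→0
  (4Δ to stable)
t=1 Δ0: s4=0 clk=1 s2=1 s0=0 s1=0 s3=1
  Δ1: clk:1→0
  (1Δ to stable)
t=2 Δ0: s4=0 clk=0 s2=1 s0=0 s1=0 s3=1
  Δ1: clk:0→1
  Δ2: s2:1→0
  Δ3: s4:0→1
  Δ4: s0:0→1
  (4Δ to stable)
t=3 Δ0: s4=1 clk=1 s2=0 s0=1 s1=0 s3=1
  Δ1: clk:1→0
  (1Δ to stable)
t=4 Δ0: s4=1 clk=0 s2=0 s0=1 s1=0 s3=1
  Δ1: clk:0→1
  Δ2: s2:0→1
  Δ3: s4:1→0
  Δ4: s0:1→0
  (4Δ to stable)
t=5 Δ0: s4=0 clk=1 s2=1 s0=0 s1=0 s3=1
  Δ1: clk:1→0
  (1Δ to stable)
t=6 Δ0: s4=0 clk=0 s2=1 s0=0 s1=0 s3=1
  Δ1: clk:0→1
  Δ2: s2:1→0
  Δ3: s4:0→1
  Δ4: s0:0→1
  (4Δ to stable)
t=7 Δ0: s4=1 clk=1 s2=0 s0=1 s1=0 s3=1
  Δ1: clk:1→0
  (1Δ to stable)
t=8 Δ0: s4=1 clk=0 s2=0 s0=1 s1=0 s3=1
  Δ1: clk:0→1
  Δ2: s2:0→1
  Δ3: s4:1→0
  Δ4: s0:1→0
  (4Δ to stable)
t=9 Δ0: s4=0 clk=1 s2=1 s0=0 s1=0 s3=1
  Δ1: clk:1→0
  (1Δ to stable)
t=10 Δ0: s4=0 clk=0 s2=1 s0=0 s1=0 s3=1
  Δ1: clk:0→1
  Δ2: s2:1→0
  Δ3: s4:0→1
  Δ4: s0:0→1
  (4Δ to stable)
t=11 Δ0: s4=1 clk=1 s2=0 s0=1 s1=0 s3=1
  Δ1: clk:1→0
  (1Δ to stable)
t=12 Δ0: s4=1 clk=0 s2=0 s0=1 s1=0 s3=1
  Δ1: clk:0→1
  Δ2: s2:0→1
  Δ3: s4:1→0
  Δ4: s0:1→0
  (4Δ to stable)
t=13 Δ0: s4=0 clk=1 s2=1 s0=0 s1=0 s3=1
  Δ1: clk:1→0
  (1Δ to stable)
t=14 Δ0: s4=0 clk=0 s2=1 s0=0 s1=0 s3=1
  Δ1: clk:0→1
  Δ2: s2:1→0
  Δ3: s4:0→1
  Δ4: s0:0→1
  (4Δ to stable)
t=15 Δ0: s4=1 clk=1 s2=0 s0=1 s1=0 s3=1
  Δ1: clk:1→0
  (1Δ to stable)
t=16 Δ0: s4=1 clk=0 s2=0 s0=1 s1=0 s3=1
  Δ1: clk:0→1
  Δ2: s2:0→1
  Δ3: s4:1→0
  Δ4: s0:1→0
  (4Δ to stable)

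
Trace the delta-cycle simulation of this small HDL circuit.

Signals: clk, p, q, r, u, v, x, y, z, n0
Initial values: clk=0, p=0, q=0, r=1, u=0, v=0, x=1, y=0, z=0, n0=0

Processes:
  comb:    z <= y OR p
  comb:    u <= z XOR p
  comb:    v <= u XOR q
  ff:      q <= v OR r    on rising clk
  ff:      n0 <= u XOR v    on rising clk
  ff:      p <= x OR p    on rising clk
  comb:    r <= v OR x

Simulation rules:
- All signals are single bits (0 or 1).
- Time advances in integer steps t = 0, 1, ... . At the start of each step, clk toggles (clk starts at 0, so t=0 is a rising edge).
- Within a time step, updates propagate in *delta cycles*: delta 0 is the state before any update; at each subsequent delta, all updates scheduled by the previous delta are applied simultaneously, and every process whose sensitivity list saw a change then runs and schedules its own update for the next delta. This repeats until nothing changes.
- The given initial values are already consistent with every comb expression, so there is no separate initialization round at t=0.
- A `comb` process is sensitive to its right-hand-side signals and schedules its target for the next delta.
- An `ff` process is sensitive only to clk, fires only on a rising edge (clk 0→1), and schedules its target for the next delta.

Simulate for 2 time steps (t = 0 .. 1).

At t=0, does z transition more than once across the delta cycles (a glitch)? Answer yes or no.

no

t=0 Δ0: n0=0 r=1 z=0 u=0 x=1 y=0 v=0 p=0 clk=0 q=0
  Δ1: clk:0→1
  Δ2: p:0→1, q:0→1
  Δ3: z:0→1, u:0→1, v:0→1
  Δ4: u:1→0, v:1→0
  Δ5: v:0→1
  (5Δ to stable)
t=1 Δ0: n0=0 r=1 z=1 u=0 x=1 y=0 v=1 p=1 clk=1 q=1
  Δ1: clk:1→0
  (1Δ to stable)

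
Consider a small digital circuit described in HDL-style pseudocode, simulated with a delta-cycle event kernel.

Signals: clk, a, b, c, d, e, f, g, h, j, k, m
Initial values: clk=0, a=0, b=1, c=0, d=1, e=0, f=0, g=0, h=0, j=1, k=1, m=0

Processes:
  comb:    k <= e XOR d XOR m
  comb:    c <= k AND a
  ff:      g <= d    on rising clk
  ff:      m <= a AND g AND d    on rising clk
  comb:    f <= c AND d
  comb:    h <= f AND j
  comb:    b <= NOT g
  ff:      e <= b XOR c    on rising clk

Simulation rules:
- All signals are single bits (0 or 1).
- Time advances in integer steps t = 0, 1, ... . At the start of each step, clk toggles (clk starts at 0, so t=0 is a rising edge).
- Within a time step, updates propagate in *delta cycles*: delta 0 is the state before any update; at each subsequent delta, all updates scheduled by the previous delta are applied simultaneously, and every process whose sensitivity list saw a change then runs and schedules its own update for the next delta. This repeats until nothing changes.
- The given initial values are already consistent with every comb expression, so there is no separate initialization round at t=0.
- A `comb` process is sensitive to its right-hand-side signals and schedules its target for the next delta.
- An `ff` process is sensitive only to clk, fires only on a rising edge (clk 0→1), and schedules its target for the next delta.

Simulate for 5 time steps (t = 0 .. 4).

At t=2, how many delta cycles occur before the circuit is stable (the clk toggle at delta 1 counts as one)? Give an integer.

3

[bits: e,j,clk,h,k,f,c,d,b,g,m,a]
t=0: Δ0=010010011000 Δ1=011010011000 Δ2=111010011100 Δ3=111000010100 | 3Δ
t=1: Δ0=111000010100 Δ1=110000010100 | 1Δ
t=2: Δ0=110000010100 Δ1=111000010100 Δ2=011000010100 Δ3=011010010100 | 3Δ
t=3: Δ0=011010010100 Δ1=010010010100 | 1Δ
t=4: Δ0=010010010100 Δ1=011010010100 | 1Δ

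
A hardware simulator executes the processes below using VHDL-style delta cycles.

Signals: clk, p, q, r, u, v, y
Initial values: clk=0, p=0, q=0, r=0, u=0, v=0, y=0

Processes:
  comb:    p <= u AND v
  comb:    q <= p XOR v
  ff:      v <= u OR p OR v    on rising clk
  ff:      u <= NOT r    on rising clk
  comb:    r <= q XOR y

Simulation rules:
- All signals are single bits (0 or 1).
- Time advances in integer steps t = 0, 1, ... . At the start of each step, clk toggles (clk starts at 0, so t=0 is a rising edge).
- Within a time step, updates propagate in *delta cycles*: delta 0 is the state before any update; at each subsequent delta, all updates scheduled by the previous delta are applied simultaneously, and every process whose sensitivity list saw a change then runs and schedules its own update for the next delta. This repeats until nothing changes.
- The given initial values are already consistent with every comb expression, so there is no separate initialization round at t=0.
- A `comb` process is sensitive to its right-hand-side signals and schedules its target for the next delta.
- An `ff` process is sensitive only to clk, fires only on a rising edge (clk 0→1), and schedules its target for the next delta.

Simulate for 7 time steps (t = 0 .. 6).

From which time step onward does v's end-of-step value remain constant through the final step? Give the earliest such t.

2

t=0 Δ0: p=0 q=0 u=0 r=0 y=0 v=0 clk=0
  Δ1: clk:0→1
  Δ2: u:0→1
  (2Δ to stable)
t=1 Δ0: p=0 q=0 u=1 r=0 y=0 v=0 clk=1
  Δ1: clk:1→0
  (1Δ to stable)
t=2 Δ0: p=0 q=0 u=1 r=0 y=0 v=0 clk=0
  Δ1: clk:0→1
  Δ2: v:0→1
  Δ3: p:0→1, q:0→1
  Δ4: q:1→0, r:0→1
  Δ5: r:1→0
  (5Δ to stable)
t=3 Δ0: p=1 q=0 u=1 r=0 y=0 v=1 clk=1
  Δ1: clk:1→0
  (1Δ to stable)
t=4 Δ0: p=1 q=0 u=1 r=0 y=0 v=1 clk=0
  Δ1: clk:0→1
  (1Δ to stable)
t=5 Δ0: p=1 q=0 u=1 r=0 y=0 v=1 clk=1
  Δ1: clk:1→0
  (1Δ to stable)
t=6 Δ0: p=1 q=0 u=1 r=0 y=0 v=1 clk=0
  Δ1: clk:0→1
  (1Δ to stable)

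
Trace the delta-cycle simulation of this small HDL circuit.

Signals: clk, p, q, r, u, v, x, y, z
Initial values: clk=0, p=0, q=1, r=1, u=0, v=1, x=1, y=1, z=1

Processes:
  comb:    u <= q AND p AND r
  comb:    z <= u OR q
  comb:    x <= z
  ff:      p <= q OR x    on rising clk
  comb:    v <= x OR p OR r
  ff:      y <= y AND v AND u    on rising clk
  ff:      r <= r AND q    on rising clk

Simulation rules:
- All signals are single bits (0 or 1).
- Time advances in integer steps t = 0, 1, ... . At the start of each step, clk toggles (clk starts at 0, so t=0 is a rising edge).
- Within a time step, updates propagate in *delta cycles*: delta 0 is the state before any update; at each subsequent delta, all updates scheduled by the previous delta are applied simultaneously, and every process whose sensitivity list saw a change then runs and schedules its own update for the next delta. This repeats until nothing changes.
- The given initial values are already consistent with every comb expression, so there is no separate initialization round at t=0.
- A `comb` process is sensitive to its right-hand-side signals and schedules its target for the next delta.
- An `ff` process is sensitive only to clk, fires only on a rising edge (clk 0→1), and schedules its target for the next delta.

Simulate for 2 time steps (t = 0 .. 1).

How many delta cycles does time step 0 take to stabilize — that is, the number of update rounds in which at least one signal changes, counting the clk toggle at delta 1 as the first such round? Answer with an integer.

t=0 Δ0: y=1 q=1 u=0 x=1 p=0 clk=0 v=1 r=1 z=1
  Δ1: clk:0→1
  Δ2: y:1→0, p:0→1
  Δ3: u:0→1
  (3Δ to stable)
t=1 Δ0: y=0 q=1 u=1 x=1 p=1 clk=1 v=1 r=1 z=1
  Δ1: clk:1→0
  (1Δ to stable)

3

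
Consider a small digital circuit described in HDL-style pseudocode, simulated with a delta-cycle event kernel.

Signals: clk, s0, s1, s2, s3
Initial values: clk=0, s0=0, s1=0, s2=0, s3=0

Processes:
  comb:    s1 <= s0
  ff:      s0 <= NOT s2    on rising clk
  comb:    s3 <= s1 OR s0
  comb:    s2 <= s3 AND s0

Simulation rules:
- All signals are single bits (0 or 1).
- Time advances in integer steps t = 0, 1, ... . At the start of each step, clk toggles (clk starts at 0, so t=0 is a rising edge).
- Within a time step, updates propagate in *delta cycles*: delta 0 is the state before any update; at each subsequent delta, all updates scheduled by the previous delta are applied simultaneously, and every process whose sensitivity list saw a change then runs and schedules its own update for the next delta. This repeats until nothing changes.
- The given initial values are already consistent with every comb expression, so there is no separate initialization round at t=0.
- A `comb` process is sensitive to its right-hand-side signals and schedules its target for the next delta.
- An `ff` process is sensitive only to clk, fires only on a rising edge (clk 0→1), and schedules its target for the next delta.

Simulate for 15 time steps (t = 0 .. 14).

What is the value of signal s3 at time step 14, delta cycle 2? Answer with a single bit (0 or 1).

1

[bits: s2,clk,s3,s0,s1]
t=0: Δ0=00000 Δ1=01000 Δ2=01010 Δ3=01111 Δ4=11111 | 4Δ
t=1: Δ0=11111 Δ1=10111 | 1Δ
t=2: Δ0=10111 Δ1=11111 Δ2=11101 Δ3=01100 Δ4=01000 | 4Δ
t=3: Δ0=01000 Δ1=00000 | 1Δ
t=4: Δ0=00000 Δ1=01000 Δ2=01010 Δ3=01111 Δ4=11111 | 4Δ
t=5: Δ0=11111 Δ1=10111 | 1Δ
t=6: Δ0=10111 Δ1=11111 Δ2=11101 Δ3=01100 Δ4=01000 | 4Δ
t=7: Δ0=01000 Δ1=00000 | 1Δ
t=8: Δ0=00000 Δ1=01000 Δ2=01010 Δ3=01111 Δ4=11111 | 4Δ
t=9: Δ0=11111 Δ1=10111 | 1Δ
t=10: Δ0=10111 Δ1=11111 Δ2=11101 Δ3=01100 Δ4=01000 | 4Δ
t=11: Δ0=01000 Δ1=00000 | 1Δ
t=12: Δ0=00000 Δ1=01000 Δ2=01010 Δ3=01111 Δ4=11111 | 4Δ
t=13: Δ0=11111 Δ1=10111 | 1Δ
t=14: Δ0=10111 Δ1=11111 Δ2=11101 Δ3=01100 Δ4=01000 | 4Δ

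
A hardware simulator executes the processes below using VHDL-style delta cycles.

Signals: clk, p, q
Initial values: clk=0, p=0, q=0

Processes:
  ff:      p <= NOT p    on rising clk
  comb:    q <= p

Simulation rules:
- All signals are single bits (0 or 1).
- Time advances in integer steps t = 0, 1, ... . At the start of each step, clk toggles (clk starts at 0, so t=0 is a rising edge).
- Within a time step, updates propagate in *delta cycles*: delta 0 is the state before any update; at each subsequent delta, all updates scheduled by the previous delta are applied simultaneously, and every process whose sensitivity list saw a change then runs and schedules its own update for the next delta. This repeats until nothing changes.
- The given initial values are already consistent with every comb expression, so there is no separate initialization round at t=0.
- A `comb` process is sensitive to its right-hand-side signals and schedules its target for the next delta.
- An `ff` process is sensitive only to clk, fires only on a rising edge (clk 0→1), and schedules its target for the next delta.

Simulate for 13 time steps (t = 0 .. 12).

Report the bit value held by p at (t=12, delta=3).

t=0 Δ0: p=0 q=0 clk=0
  Δ1: clk:0→1
  Δ2: p:0→1
  Δ3: q:0→1
  (3Δ to stable)
t=1 Δ0: p=1 q=1 clk=1
  Δ1: clk:1→0
  (1Δ to stable)
t=2 Δ0: p=1 q=1 clk=0
  Δ1: clk:0→1
  Δ2: p:1→0
  Δ3: q:1→0
  (3Δ to stable)
t=3 Δ0: p=0 q=0 clk=1
  Δ1: clk:1→0
  (1Δ to stable)
t=4 Δ0: p=0 q=0 clk=0
  Δ1: clk:0→1
  Δ2: p:0→1
  Δ3: q:0→1
  (3Δ to stable)
t=5 Δ0: p=1 q=1 clk=1
  Δ1: clk:1→0
  (1Δ to stable)
t=6 Δ0: p=1 q=1 clk=0
  Δ1: clk:0→1
  Δ2: p:1→0
  Δ3: q:1→0
  (3Δ to stable)
t=7 Δ0: p=0 q=0 clk=1
  Δ1: clk:1→0
  (1Δ to stable)
t=8 Δ0: p=0 q=0 clk=0
  Δ1: clk:0→1
  Δ2: p:0→1
  Δ3: q:0→1
  (3Δ to stable)
t=9 Δ0: p=1 q=1 clk=1
  Δ1: clk:1→0
  (1Δ to stable)
t=10 Δ0: p=1 q=1 clk=0
  Δ1: clk:0→1
  Δ2: p:1→0
  Δ3: q:1→0
  (3Δ to stable)
t=11 Δ0: p=0 q=0 clk=1
  Δ1: clk:1→0
  (1Δ to stable)
t=12 Δ0: p=0 q=0 clk=0
  Δ1: clk:0→1
  Δ2: p:0→1
  Δ3: q:0→1
  (3Δ to stable)

1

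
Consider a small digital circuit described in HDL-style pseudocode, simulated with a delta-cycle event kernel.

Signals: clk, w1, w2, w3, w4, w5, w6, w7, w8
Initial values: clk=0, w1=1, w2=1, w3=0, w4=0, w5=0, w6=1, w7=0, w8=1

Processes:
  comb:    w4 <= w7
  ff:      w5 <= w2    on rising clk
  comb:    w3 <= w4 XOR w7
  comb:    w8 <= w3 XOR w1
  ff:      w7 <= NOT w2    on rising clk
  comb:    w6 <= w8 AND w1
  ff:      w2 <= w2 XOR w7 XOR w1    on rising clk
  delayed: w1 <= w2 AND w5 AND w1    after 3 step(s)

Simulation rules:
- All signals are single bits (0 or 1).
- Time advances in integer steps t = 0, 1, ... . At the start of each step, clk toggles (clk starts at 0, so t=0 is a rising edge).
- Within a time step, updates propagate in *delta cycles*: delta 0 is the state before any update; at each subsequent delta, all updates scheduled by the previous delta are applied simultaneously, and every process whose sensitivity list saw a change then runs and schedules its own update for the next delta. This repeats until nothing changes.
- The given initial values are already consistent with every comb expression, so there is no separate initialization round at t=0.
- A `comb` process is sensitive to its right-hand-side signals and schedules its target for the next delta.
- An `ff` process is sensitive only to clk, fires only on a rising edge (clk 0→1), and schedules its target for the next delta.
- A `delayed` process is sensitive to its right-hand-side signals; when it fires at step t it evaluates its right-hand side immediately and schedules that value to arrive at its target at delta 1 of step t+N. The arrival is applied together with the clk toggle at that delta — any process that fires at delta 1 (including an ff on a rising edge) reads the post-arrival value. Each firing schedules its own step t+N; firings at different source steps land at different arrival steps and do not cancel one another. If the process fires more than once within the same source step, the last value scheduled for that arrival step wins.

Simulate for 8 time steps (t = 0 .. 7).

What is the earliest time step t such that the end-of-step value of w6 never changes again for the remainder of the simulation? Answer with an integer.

t0.Δ0 w7=0 w3=0 w1=1 w6=1 w8=1 w2=1 w4=0 w5=0 clk=0
t0.Δ1 w7=0 w3=0 w1=1 w6=1 w8=1 w2=1 w4=0 w5=0 clk=1
t0.Δ2 w7=0 w3=0 w1=1 w6=1 w8=1 w2=0 w4=0 w5=1 clk=1
t1.Δ0 w7=0 w3=0 w1=1 w6=1 w8=1 w2=0 w4=0 w5=1 clk=1
t1.Δ1 w7=0 w3=0 w1=1 w6=1 w8=1 w2=0 w4=0 w5=1 clk=0
t2.Δ0 w7=0 w3=0 w1=1 w6=1 w8=1 w2=0 w4=0 w5=1 clk=0
t2.Δ1 w7=0 w3=0 w1=1 w6=1 w8=1 w2=0 w4=0 w5=1 clk=1
t2.Δ2 w7=1 w3=0 w1=1 w6=1 w8=1 w2=1 w4=0 w5=0 clk=1
t2.Δ3 w7=1 w3=1 w1=1 w6=1 w8=1 w2=1 w4=1 w5=0 clk=1
t2.Δ4 w7=1 w3=0 w1=1 w6=1 w8=0 w2=1 w4=1 w5=0 clk=1
t2.Δ5 w7=1 w3=0 w1=1 w6=0 w8=1 w2=1 w4=1 w5=0 clk=1
t2.Δ6 w7=1 w3=0 w1=1 w6=1 w8=1 w2=1 w4=1 w5=0 clk=1
t3.Δ0 w7=1 w3=0 w1=1 w6=1 w8=1 w2=1 w4=1 w5=0 clk=1
t3.Δ1 w7=1 w3=0 w1=0 w6=1 w8=1 w2=1 w4=1 w5=0 clk=0
t3.Δ2 w7=1 w3=0 w1=0 w6=0 w8=0 w2=1 w4=1 w5=0 clk=0
t4.Δ0 w7=1 w3=0 w1=0 w6=0 w8=0 w2=1 w4=1 w5=0 clk=0
t4.Δ1 w7=1 w3=0 w1=0 w6=0 w8=0 w2=1 w4=1 w5=0 clk=1
t4.Δ2 w7=0 w3=0 w1=0 w6=0 w8=0 w2=0 w4=1 w5=1 clk=1
t4.Δ3 w7=0 w3=1 w1=0 w6=0 w8=0 w2=0 w4=0 w5=1 clk=1
t4.Δ4 w7=0 w3=0 w1=0 w6=0 w8=1 w2=0 w4=0 w5=1 clk=1
t4.Δ5 w7=0 w3=0 w1=0 w6=0 w8=0 w2=0 w4=0 w5=1 clk=1
t5.Δ0 w7=0 w3=0 w1=0 w6=0 w8=0 w2=0 w4=0 w5=1 clk=1
t5.Δ1 w7=0 w3=0 w1=0 w6=0 w8=0 w2=0 w4=0 w5=1 clk=0
t6.Δ0 w7=0 w3=0 w1=0 w6=0 w8=0 w2=0 w4=0 w5=1 clk=0
t6.Δ1 w7=0 w3=0 w1=0 w6=0 w8=0 w2=0 w4=0 w5=1 clk=1
t6.Δ2 w7=1 w3=0 w1=0 w6=0 w8=0 w2=0 w4=0 w5=0 clk=1
t6.Δ3 w7=1 w3=1 w1=0 w6=0 w8=0 w2=0 w4=1 w5=0 clk=1
t6.Δ4 w7=1 w3=0 w1=0 w6=0 w8=1 w2=0 w4=1 w5=0 clk=1
t6.Δ5 w7=1 w3=0 w1=0 w6=0 w8=0 w2=0 w4=1 w5=0 clk=1
t7.Δ0 w7=1 w3=0 w1=0 w6=0 w8=0 w2=0 w4=1 w5=0 clk=1
t7.Δ1 w7=1 w3=0 w1=0 w6=0 w8=0 w2=0 w4=1 w5=0 clk=0

3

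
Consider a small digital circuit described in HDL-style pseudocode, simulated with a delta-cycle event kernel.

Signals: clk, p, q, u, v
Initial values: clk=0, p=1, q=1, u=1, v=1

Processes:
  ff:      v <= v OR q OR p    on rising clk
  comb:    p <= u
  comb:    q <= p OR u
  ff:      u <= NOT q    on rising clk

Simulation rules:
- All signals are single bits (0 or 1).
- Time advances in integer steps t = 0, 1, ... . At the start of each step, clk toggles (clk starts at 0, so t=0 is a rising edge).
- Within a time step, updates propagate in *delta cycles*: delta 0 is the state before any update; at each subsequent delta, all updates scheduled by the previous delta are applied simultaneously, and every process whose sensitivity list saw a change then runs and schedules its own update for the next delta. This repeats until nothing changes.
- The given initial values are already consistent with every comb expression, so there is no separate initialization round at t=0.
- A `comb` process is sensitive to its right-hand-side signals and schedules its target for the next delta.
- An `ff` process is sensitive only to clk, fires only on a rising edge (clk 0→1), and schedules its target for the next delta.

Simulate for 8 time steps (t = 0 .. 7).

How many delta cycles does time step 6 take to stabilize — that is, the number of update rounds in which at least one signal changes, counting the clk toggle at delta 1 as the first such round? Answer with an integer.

t0.Δ0 clk=0 u=1 q=1 p=1 v=1
t0.Δ1 clk=1 u=1 q=1 p=1 v=1
t0.Δ2 clk=1 u=0 q=1 p=1 v=1
t0.Δ3 clk=1 u=0 q=1 p=0 v=1
t0.Δ4 clk=1 u=0 q=0 p=0 v=1
t1.Δ0 clk=1 u=0 q=0 p=0 v=1
t1.Δ1 clk=0 u=0 q=0 p=0 v=1
t2.Δ0 clk=0 u=0 q=0 p=0 v=1
t2.Δ1 clk=1 u=0 q=0 p=0 v=1
t2.Δ2 clk=1 u=1 q=0 p=0 v=1
t2.Δ3 clk=1 u=1 q=1 p=1 v=1
t3.Δ0 clk=1 u=1 q=1 p=1 v=1
t3.Δ1 clk=0 u=1 q=1 p=1 v=1
t4.Δ0 clk=0 u=1 q=1 p=1 v=1
t4.Δ1 clk=1 u=1 q=1 p=1 v=1
t4.Δ2 clk=1 u=0 q=1 p=1 v=1
t4.Δ3 clk=1 u=0 q=1 p=0 v=1
t4.Δ4 clk=1 u=0 q=0 p=0 v=1
t5.Δ0 clk=1 u=0 q=0 p=0 v=1
t5.Δ1 clk=0 u=0 q=0 p=0 v=1
t6.Δ0 clk=0 u=0 q=0 p=0 v=1
t6.Δ1 clk=1 u=0 q=0 p=0 v=1
t6.Δ2 clk=1 u=1 q=0 p=0 v=1
t6.Δ3 clk=1 u=1 q=1 p=1 v=1
t7.Δ0 clk=1 u=1 q=1 p=1 v=1
t7.Δ1 clk=0 u=1 q=1 p=1 v=1

3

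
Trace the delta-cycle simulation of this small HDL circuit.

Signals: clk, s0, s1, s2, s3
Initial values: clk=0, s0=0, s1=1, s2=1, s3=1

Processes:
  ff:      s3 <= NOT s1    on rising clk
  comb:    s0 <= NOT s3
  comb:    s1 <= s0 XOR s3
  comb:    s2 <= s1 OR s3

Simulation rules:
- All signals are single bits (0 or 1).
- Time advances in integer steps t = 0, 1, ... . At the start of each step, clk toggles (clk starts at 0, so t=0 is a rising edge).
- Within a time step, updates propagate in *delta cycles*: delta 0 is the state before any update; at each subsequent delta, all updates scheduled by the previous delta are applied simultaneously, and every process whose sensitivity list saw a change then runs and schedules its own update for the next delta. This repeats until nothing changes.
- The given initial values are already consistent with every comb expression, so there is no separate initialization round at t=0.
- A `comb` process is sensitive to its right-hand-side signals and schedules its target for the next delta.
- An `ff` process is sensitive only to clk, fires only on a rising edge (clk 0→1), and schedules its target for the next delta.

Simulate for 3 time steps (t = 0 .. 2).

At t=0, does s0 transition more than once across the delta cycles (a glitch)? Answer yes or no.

no

t0.Δ0 s0=0 s3=1 s2=1 clk=0 s1=1
t0.Δ1 s0=0 s3=1 s2=1 clk=1 s1=1
t0.Δ2 s0=0 s3=0 s2=1 clk=1 s1=1
t0.Δ3 s0=1 s3=0 s2=1 clk=1 s1=0
t0.Δ4 s0=1 s3=0 s2=0 clk=1 s1=1
t0.Δ5 s0=1 s3=0 s2=1 clk=1 s1=1
t1.Δ0 s0=1 s3=0 s2=1 clk=1 s1=1
t1.Δ1 s0=1 s3=0 s2=1 clk=0 s1=1
t2.Δ0 s0=1 s3=0 s2=1 clk=0 s1=1
t2.Δ1 s0=1 s3=0 s2=1 clk=1 s1=1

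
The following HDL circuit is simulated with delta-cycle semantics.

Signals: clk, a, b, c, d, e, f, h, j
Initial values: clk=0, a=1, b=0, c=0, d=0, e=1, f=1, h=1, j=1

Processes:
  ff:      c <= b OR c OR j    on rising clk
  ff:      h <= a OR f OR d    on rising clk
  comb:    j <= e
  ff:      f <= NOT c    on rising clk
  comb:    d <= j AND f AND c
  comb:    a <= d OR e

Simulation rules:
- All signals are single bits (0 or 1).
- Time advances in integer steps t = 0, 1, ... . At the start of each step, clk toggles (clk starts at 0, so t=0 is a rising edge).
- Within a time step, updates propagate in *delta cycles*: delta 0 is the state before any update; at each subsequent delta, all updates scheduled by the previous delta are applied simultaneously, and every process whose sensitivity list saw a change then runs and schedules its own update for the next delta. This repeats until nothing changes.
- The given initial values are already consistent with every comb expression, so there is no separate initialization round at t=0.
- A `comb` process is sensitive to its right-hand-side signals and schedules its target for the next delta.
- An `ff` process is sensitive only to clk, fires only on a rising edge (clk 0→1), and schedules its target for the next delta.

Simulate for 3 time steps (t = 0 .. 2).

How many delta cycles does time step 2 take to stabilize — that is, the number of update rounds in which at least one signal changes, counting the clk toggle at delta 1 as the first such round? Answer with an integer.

t0.Δ0 clk=0 e=1 j=1 h=1 b=0 a=1 d=0 f=1 c=0
t0.Δ1 clk=1 e=1 j=1 h=1 b=0 a=1 d=0 f=1 c=0
t0.Δ2 clk=1 e=1 j=1 h=1 b=0 a=1 d=0 f=1 c=1
t0.Δ3 clk=1 e=1 j=1 h=1 b=0 a=1 d=1 f=1 c=1
t1.Δ0 clk=1 e=1 j=1 h=1 b=0 a=1 d=1 f=1 c=1
t1.Δ1 clk=0 e=1 j=1 h=1 b=0 a=1 d=1 f=1 c=1
t2.Δ0 clk=0 e=1 j=1 h=1 b=0 a=1 d=1 f=1 c=1
t2.Δ1 clk=1 e=1 j=1 h=1 b=0 a=1 d=1 f=1 c=1
t2.Δ2 clk=1 e=1 j=1 h=1 b=0 a=1 d=1 f=0 c=1
t2.Δ3 clk=1 e=1 j=1 h=1 b=0 a=1 d=0 f=0 c=1

3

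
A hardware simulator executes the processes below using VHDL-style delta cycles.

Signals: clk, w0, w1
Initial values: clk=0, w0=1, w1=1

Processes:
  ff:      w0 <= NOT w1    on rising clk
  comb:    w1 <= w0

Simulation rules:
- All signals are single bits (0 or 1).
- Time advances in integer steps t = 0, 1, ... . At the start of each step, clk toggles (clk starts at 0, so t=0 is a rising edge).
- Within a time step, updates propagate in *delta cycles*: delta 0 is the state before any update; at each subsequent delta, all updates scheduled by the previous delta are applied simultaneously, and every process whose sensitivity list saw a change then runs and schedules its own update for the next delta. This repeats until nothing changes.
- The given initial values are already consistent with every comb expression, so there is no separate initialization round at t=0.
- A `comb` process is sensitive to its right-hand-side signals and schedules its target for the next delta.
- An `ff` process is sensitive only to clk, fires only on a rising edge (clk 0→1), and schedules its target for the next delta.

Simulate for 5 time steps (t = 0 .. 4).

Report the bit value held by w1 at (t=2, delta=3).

t0.Δ0 clk=0 w1=1 w0=1
t0.Δ1 clk=1 w1=1 w0=1
t0.Δ2 clk=1 w1=1 w0=0
t0.Δ3 clk=1 w1=0 w0=0
t1.Δ0 clk=1 w1=0 w0=0
t1.Δ1 clk=0 w1=0 w0=0
t2.Δ0 clk=0 w1=0 w0=0
t2.Δ1 clk=1 w1=0 w0=0
t2.Δ2 clk=1 w1=0 w0=1
t2.Δ3 clk=1 w1=1 w0=1
t3.Δ0 clk=1 w1=1 w0=1
t3.Δ1 clk=0 w1=1 w0=1
t4.Δ0 clk=0 w1=1 w0=1
t4.Δ1 clk=1 w1=1 w0=1
t4.Δ2 clk=1 w1=1 w0=0
t4.Δ3 clk=1 w1=0 w0=0

1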